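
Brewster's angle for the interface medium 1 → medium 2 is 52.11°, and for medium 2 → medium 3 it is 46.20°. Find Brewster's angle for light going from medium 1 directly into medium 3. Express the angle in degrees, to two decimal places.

Each Brewster angle gives a ratio: n₂/n₁ = tan 52.11° = 1.2850, n₃/n₂ = tan 46.20° = 1.0428.
Multiplying, n₃/n₁ = 1.2850 × 1.0428 = 1.3400, and θ_B(1→3) = arctan 1.3400 = 53.27°.

θ_B ≈ 53.27°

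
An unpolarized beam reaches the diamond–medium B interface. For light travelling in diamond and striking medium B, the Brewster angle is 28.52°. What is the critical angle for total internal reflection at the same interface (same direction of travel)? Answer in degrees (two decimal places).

From Brewster, n₂/n₁ = tan θ_B = tan 28.52° = 0.5434.
Then sin θ_c = n₂/n₁ = 0.5434, so θ_c = arcsin 0.5434 = 32.92°.

θ_c ≈ 32.92°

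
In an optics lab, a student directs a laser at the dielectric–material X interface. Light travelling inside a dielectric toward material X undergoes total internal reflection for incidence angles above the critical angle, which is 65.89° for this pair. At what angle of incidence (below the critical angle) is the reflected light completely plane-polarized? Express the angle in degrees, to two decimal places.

At the critical angle sin θ_c = n₂/n₁, giving n₂/n₁ = sin 65.89° = 0.9128.
Then tan θ_B = n₂/n₁ = 0.9128, so θ_B = arctan 0.9128 = 42.39°.

θ_B ≈ 42.39°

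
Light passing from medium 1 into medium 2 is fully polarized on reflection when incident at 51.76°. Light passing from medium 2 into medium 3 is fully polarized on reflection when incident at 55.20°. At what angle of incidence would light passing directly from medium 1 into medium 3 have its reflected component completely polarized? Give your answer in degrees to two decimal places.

θ_B ≈ 61.29°

tan θ_B(1→2) = n₂/n₁ = tan 51.76° = 1.2689.
tan θ_B(2→3) = n₃/n₂ = tan 55.20° = 1.4388.
n₃/n₁ = 1.8258. Then tan θ_B(1→3) = n₃/n₁, so θ_B(1→3) = arctan(1.8258) = 61.29°.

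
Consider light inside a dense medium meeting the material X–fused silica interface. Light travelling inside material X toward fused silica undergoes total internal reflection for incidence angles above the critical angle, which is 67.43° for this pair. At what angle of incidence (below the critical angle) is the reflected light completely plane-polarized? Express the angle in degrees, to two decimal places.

At the critical angle sin θ_c = n₂/n₁, giving n₂/n₁ = sin 67.43° = 0.9234.
Then tan θ_B = n₂/n₁ = 0.9234, so θ_B = arctan 0.9234 = 42.72°.

θ_B ≈ 42.72°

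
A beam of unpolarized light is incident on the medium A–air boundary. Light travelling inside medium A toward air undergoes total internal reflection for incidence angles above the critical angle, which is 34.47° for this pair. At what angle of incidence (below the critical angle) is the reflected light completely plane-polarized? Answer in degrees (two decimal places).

At the critical angle sin θ_c = n₂/n₁, giving n₂/n₁ = sin 34.47° = 0.5660.
Then tan θ_B = n₂/n₁ = 0.5660, so θ_B = arctan 0.5660 = 29.51°.

θ_B ≈ 29.51°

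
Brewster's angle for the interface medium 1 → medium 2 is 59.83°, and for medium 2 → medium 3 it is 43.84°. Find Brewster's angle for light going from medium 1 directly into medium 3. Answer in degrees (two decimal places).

θ_B ≈ 58.81°

Each Brewster angle gives a ratio: n₂/n₁ = tan 59.83° = 1.7202, n₃/n₂ = tan 43.84° = 0.9603.
So n₃/n₁ = (n₂/n₁)(n₃/n₂) = 1.7202 × 0.9603 = 1.6520.
θ_B(1→3) = arctan(1.6520) = 58.81°.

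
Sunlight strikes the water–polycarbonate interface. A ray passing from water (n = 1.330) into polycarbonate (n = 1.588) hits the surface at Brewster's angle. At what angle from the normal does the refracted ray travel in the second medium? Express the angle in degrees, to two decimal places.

θ_t ≈ 39.95°

tan θ_B = n₂/n₁ = 1.588/1.330 = 1.1940, so θ_B = 50.05°.
The refracted ray is perpendicular to the reflected ray, so θ_t = 90° − θ_B = 39.95°.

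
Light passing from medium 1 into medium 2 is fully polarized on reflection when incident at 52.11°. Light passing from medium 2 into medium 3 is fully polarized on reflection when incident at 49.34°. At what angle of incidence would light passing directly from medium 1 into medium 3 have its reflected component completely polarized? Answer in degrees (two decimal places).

Each Brewster angle gives a ratio: n₂/n₁ = tan 52.11° = 1.2850, n₃/n₂ = tan 49.34° = 1.1643.
n₃/n₁ = 1.4961. Then tan θ_B(1→3) = n₃/n₁, so θ_B(1→3) = arctan(1.4961) = 56.24°.

θ_B ≈ 56.24°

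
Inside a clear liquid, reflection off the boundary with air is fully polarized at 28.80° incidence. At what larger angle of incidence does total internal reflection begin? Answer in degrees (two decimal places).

θ_c ≈ 33.35°

tan θ_B = n₂/n₁ = tan 28.80° = 0.5498.
Total internal reflection: sin θ_c = n₂/n₁ = 0.5498.
θ_c = arcsin(0.5498) = 33.35°.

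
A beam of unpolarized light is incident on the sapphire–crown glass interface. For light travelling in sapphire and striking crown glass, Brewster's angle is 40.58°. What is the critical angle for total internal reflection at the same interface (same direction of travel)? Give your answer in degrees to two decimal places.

θ_c ≈ 58.93°

From Brewster, n₂/n₁ = tan θ_B = tan 40.58° = 0.8565.
Then sin θ_c = n₂/n₁ = 0.8565, so θ_c = arcsin 0.8565 = 58.93°.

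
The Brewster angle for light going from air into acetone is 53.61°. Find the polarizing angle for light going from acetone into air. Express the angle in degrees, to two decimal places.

θ_B' ≈ 36.39°

The two Brewster angles are complementary: θ_B' = 90° − θ_B = 90° − 53.61° = 36.39°.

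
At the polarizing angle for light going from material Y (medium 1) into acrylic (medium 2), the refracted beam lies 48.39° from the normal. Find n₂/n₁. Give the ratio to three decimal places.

At Brewster incidence θ_B = 90° − θ_t = 90° − 48.39° = 41.61°.
tan θ_B = n₂/n₁, so n₂/n₁ = tan 41.61° = 0.888.

n₂/n₁ ≈ 0.888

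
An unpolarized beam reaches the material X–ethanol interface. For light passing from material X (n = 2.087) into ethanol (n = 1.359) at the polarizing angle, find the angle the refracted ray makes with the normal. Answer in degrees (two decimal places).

θ_t ≈ 56.93°

θ_B = arctan(n₂/n₁) = arctan(1.359/2.087) = 33.07°.
Since θ_B + θ_t = 90° at Brewster incidence, θ_t = 90° − 33.07° = 56.93°.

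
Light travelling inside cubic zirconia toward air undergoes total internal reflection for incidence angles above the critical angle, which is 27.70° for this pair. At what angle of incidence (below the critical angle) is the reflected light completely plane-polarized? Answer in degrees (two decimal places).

θ_B ≈ 24.93°

n₂/n₁ = sin θ_c = sin 27.70° = 0.4648.
tan θ_B equals the same ratio, so θ_B = arctan(0.4648) = 24.93°.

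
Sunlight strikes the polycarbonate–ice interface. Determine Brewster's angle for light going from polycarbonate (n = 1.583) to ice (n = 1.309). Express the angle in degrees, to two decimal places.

tan θ_B = n₂/n₁ = 1.309/1.583 = 0.8269.
So θ_B = arctan 0.8269 = 39.59°.

θ_B ≈ 39.59°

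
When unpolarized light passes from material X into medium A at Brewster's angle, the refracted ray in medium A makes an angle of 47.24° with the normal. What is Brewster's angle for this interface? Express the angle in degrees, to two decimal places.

Since the reflected and refracted rays are at right angles at the polarizing angle, θ_B + θ_t = 90°.
So θ_B = 90° − θ_t = 90° − 47.24° = 42.76°.

θ_B ≈ 42.76°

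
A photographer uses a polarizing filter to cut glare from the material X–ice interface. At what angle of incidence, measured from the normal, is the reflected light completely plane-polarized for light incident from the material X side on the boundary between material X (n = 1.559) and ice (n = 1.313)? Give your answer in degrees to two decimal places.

θ_B ≈ 40.10°

Brewster's condition: tan θ_B = n₂/n₁ = 1.313/1.559 = 0.8422.
So θ_B = arctan 0.8422 = 40.10°.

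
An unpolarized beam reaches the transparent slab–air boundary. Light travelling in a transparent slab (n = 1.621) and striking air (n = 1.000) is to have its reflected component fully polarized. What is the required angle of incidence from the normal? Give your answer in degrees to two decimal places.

Brewster's condition: tan θ_B = n₂/n₁ = 1.000/1.621 = 0.6169. Taking the arctangent, θ_B = 31.67°.

θ_B ≈ 31.67°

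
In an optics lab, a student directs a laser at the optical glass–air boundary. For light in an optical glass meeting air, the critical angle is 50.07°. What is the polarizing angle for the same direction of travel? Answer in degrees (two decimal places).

sin θ_c = n₂/n₁, so n₂/n₁ = sin 50.07° = 0.7668.
Brewster: tan θ_B = n₂/n₁ = 0.7668.
θ_B = arctan(0.7668) = 37.48°.

θ_B ≈ 37.48°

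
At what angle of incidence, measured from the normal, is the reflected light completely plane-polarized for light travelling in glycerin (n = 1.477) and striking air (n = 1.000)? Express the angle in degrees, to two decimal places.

Brewster's condition: tan θ_B = n₂/n₁ = 1.000/1.477 = 0.6770.
So θ_B = arctan 0.6770 = 34.10°.

θ_B ≈ 34.10°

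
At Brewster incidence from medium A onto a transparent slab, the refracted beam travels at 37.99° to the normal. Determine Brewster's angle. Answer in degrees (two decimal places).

θ_B ≈ 52.01°

At Brewster's angle the reflected and refracted rays are perpendicular, so θ_B + θ_t = 90°.
θ_B = 90° − 37.99° = 52.01°.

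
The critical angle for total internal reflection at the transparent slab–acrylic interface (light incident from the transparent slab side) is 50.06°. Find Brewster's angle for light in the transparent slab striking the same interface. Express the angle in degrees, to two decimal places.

n₂/n₁ = sin θ_c = sin 50.06° = 0.7667.
tan θ_B equals the same ratio, so θ_B = arctan(0.7667) = 37.48°.

θ_B ≈ 37.48°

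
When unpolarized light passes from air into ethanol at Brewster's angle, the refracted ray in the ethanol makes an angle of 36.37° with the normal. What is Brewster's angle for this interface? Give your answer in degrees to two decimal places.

Brewster's condition makes the reflected and refracted beams perpendicular: θ_B + θ_t = 90°.
So θ_B = 90° − θ_t = 90° − 36.37° = 53.63°.

θ_B ≈ 53.63°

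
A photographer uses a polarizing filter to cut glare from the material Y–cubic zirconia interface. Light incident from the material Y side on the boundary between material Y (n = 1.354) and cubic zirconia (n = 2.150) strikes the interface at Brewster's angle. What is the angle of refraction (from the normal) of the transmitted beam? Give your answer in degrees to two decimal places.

First find Brewster's angle: tan θ_B = 2.150/1.354 = 1.5879, giving θ_B = 57.80°.
At Brewster's angle the reflected and refracted rays are perpendicular, so θ_t = 90° − θ_B = 90° − 57.80° = 32.20°.

θ_t ≈ 32.20°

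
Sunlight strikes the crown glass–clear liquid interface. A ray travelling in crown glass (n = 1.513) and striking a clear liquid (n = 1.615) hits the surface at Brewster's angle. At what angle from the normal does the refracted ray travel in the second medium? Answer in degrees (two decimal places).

θ_t ≈ 43.13°

θ_B = arctan(n₂/n₁) = arctan(1.615/1.513) = 46.87°.
Since θ_B + θ_t = 90° at Brewster incidence, θ_t = 90° − 46.87° = 43.13°.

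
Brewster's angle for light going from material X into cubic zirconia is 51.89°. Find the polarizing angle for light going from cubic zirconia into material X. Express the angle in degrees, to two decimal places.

Reversing the direction swaps n₁ and n₂, so tan θ_B' = 1/tan θ_B and θ_B' = 90° − θ_B.
Hence θ_B' = 90° − 51.89° = 38.11°.

θ_B' ≈ 38.11°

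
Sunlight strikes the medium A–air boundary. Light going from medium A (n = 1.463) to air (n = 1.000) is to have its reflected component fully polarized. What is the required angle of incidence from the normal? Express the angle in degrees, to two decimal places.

θ_B ≈ 34.35°

tan θ_B = n₂/n₁ = 1.000/1.463 = 0.6835.
So θ_B = arctan 0.6835 = 34.35°.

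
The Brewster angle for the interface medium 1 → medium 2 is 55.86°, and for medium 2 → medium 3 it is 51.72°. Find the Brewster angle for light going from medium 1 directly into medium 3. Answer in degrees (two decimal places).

θ_B ≈ 61.85°

tan θ_B(1→2) = n₂/n₁ = tan 55.86° = 1.4748.
tan θ_B(2→3) = n₃/n₂ = tan 51.72° = 1.2671.
So n₃/n₁ = (n₂/n₁)(n₃/n₂) = 1.4748 × 1.2671 = 1.8687.
θ_B(1→3) = arctan(1.8687) = 61.85°.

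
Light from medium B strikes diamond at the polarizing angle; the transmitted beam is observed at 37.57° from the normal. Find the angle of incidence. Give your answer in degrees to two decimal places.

θ_B ≈ 52.43°

At Brewster's angle the reflected and refracted rays are perpendicular, so θ_B + θ_t = 90°.
So θ_B = 90° − θ_t = 90° − 37.57° = 52.43°.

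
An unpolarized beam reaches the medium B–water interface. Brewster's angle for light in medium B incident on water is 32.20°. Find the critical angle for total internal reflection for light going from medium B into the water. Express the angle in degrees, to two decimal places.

tan θ_B = n₂/n₁ = tan 32.20° = 0.6297.
Total internal reflection: sin θ_c = n₂/n₁ = 0.6297.
θ_c = arcsin(0.6297) = 39.03°.

θ_c ≈ 39.03°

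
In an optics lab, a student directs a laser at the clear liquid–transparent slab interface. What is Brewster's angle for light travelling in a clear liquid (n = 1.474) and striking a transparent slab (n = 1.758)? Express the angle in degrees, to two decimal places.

tan θ_B = n₂/n₁ = 1.758/1.474 = 1.1927.
θ_B = arctan(1.1927) = 50.02°.

θ_B ≈ 50.02°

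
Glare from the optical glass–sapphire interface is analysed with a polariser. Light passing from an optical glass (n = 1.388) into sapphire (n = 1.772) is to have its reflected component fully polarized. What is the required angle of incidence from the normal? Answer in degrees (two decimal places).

θ_B ≈ 51.93°

tan θ_B = n₂/n₁ = 1.772/1.388 = 1.2767. Taking the arctangent, θ_B = 51.93°.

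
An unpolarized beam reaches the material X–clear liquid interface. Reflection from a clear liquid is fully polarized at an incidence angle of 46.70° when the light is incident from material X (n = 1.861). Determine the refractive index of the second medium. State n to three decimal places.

n ≈ 1.975

At Brewster's angle, tan θ_B = n₂/n₁ with n₁ on the incident side (material X) and n₂ on the transmitted side (a clear liquid).
n₂ = n₁ tan θ_B = 1.861 × tan 46.70° = 1.975.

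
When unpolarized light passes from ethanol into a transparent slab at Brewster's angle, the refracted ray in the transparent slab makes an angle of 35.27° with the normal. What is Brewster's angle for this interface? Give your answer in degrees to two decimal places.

Brewster's condition makes the reflected and refracted beams perpendicular: θ_B + θ_t = 90°.
So θ_B = 90° − θ_t = 90° − 35.27° = 54.73°.

θ_B ≈ 54.73°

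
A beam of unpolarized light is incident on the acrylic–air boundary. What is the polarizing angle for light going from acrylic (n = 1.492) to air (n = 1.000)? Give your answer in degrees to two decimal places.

θ_B ≈ 33.83°

Brewster's condition: tan θ_B = n₂/n₁ = 1.000/1.492 = 0.6702. Taking the arctangent, θ_B = 33.83°.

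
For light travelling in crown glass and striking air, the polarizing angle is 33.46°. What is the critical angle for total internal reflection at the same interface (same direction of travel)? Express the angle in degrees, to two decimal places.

tan θ_B = n₂/n₁ = tan 33.46° = 0.6609.
Total internal reflection: sin θ_c = n₂/n₁ = 0.6609.
θ_c = arcsin(0.6609) = 41.37°.

θ_c ≈ 41.37°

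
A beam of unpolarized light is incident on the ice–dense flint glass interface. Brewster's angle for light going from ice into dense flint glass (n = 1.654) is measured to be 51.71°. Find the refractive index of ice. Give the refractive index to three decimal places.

Brewster's law: tan θ_B = n₂/n₁ (light incident in ice, refracted into dense flint glass).
n₁ = n₂ / tan θ_B = 1.654 / tan 51.71° = 1.306.

n ≈ 1.306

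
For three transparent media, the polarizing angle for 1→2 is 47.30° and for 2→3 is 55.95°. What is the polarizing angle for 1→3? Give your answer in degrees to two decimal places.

Each Brewster angle gives a ratio: n₂/n₁ = tan 47.30° = 1.0837, n₃/n₂ = tan 55.95° = 1.4798.
So n₃/n₁ = (n₂/n₁)(n₃/n₂) = 1.0837 × 1.4798 = 1.6036.
θ_B(1→3) = arctan(1.6036) = 58.05°.

θ_B ≈ 58.05°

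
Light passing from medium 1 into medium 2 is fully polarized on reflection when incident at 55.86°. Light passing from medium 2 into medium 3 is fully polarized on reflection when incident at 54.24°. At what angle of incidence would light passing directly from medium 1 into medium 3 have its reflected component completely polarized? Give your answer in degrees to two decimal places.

θ_B ≈ 63.97°

tan θ_B(1→2) = n₂/n₁ = tan 55.86° = 1.4748.
tan θ_B(2→3) = n₃/n₂ = tan 54.24° = 1.3886.
So n₃/n₁ = (n₂/n₁)(n₃/n₂) = 1.4748 × 1.3886 = 2.0478.
θ_B(1→3) = arctan(2.0478) = 63.97°.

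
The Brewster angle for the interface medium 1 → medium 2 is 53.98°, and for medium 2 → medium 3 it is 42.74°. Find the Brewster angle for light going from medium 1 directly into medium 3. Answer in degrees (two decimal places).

tan θ_B(1→2) = n₂/n₁ = tan 53.98° = 1.3754.
tan θ_B(2→3) = n₃/n₂ = tan 42.74° = 0.9241.
Multiplying, n₃/n₁ = 1.3754 × 0.9241 = 1.2709, and θ_B(1→3) = arctan 1.2709 = 51.80°.

θ_B ≈ 51.80°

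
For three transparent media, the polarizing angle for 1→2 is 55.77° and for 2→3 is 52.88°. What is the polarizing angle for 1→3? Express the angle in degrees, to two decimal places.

tan θ_B(1→2) = n₂/n₁ = tan 55.77° = 1.4698.
tan θ_B(2→3) = n₃/n₂ = tan 52.88° = 1.3213.
Multiplying, n₃/n₁ = 1.4698 × 1.3213 = 1.9420, and θ_B(1→3) = arctan 1.9420 = 62.75°.

θ_B ≈ 62.75°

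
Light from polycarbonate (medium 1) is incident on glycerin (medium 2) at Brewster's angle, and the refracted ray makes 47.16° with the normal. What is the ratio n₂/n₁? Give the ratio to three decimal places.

At Brewster incidence θ_B = 90° − θ_t = 90° − 47.16° = 42.84°.
Then n₂/n₁ = tan θ_B = tan 42.84° = 0.927.

n₂/n₁ ≈ 0.927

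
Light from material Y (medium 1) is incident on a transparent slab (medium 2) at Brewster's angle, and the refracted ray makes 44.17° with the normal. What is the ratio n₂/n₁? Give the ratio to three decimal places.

n₂/n₁ ≈ 1.029

θ_B + θ_t = 90°, so θ_B = 90° − 44.17° = 45.83°.
tan θ_B = n₂/n₁, so n₂/n₁ = tan 45.83° = 1.029.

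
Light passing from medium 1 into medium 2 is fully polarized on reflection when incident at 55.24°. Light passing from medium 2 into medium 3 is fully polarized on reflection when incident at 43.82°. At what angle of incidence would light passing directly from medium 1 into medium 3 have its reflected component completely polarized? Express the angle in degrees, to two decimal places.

θ_B ≈ 54.13°

n₂/n₁ = tan 55.24° = 1.4410 and n₃/n₂ = tan 43.82° = 0.9596.
Multiplying, n₃/n₁ = 1.4410 × 0.9596 = 1.3828, and θ_B(1→3) = arctan 1.3828 = 54.13°.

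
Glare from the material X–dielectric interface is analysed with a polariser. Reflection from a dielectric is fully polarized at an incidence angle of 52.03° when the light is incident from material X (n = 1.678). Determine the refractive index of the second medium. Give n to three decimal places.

n ≈ 2.150

Full polarization of the reflected beam means tan θ_B = n₂/n₁, where n₁ is the incident medium (material X).
n₂ = n₁ tan θ_B = 1.678 × tan 52.03° = 2.150.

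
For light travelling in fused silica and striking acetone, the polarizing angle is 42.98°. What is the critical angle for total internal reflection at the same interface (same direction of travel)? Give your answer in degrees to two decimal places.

n₂/n₁ = tan 42.98° = 0.9319; the critical angle satisfies sin θ_c = n₂/n₁.
θ_c = arcsin(0.9319) = 68.73°.

θ_c ≈ 68.73°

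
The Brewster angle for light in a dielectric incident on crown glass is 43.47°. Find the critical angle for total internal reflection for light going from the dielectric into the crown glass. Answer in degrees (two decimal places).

n₂/n₁ = tan 43.47° = 0.9480; the critical angle satisfies sin θ_c = n₂/n₁.
θ_c = arcsin(0.9480) = 71.44°.

θ_c ≈ 71.44°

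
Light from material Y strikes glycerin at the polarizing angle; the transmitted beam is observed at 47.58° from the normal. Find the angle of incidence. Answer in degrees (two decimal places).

Since the reflected and refracted rays are at right angles at the polarizing angle, θ_B + θ_t = 90°.
So θ_B = 90° − θ_t = 90° − 47.58° = 42.42°.

θ_B ≈ 42.42°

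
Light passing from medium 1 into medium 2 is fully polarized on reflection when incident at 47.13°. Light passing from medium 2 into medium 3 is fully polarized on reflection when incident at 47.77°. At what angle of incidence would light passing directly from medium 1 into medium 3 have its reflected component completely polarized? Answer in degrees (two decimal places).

θ_B ≈ 49.88°

tan θ_B(1→2) = n₂/n₁ = tan 47.13° = 1.0773.
tan θ_B(2→3) = n₃/n₂ = tan 47.77° = 1.1017.
Multiplying, n₃/n₁ = 1.0773 × 1.1017 = 1.1868, and θ_B(1→3) = arctan 1.1868 = 49.88°.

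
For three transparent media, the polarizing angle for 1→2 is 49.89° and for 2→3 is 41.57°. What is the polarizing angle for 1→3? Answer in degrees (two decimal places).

θ_B ≈ 46.48°

tan θ_B(1→2) = n₂/n₁ = tan 49.89° = 1.1871.
tan θ_B(2→3) = n₃/n₂ = tan 41.57° = 0.8869.
Multiplying, n₃/n₁ = 1.1871 × 0.8869 = 1.0529, and θ_B(1→3) = arctan 1.0529 = 46.48°.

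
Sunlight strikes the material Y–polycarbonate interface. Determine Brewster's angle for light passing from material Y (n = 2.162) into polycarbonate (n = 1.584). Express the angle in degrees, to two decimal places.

Brewster's condition: tan θ_B = n₂/n₁ = 1.584/2.162 = 0.7327.
θ_B = arctan(0.7327) = 36.23°.

θ_B ≈ 36.23°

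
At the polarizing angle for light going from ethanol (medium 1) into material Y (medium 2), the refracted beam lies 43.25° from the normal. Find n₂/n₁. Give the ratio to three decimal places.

n₂/n₁ ≈ 1.063

θ_B + θ_t = 90°, so θ_B = 90° − 43.25° = 46.75°.
Then n₂/n₁ = tan θ_B = tan 46.75° = 1.063.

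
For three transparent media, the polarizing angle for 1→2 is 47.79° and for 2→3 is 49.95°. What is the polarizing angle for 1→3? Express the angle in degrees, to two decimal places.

θ_B ≈ 52.68°

Each Brewster angle gives a ratio: n₂/n₁ = tan 47.79° = 1.1025, n₃/n₂ = tan 49.95° = 1.1896.
n₃/n₁ = 1.3115. Then tan θ_B(1→3) = n₃/n₁, so θ_B(1→3) = arctan(1.3115) = 52.68°.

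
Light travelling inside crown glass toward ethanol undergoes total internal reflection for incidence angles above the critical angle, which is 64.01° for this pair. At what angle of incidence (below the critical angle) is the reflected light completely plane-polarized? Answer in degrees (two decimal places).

At the critical angle sin θ_c = n₂/n₁, giving n₂/n₁ = sin 64.01° = 0.8989.
Then tan θ_B = n₂/n₁ = 0.8989, so θ_B = arctan 0.8989 = 41.95°.

θ_B ≈ 41.95°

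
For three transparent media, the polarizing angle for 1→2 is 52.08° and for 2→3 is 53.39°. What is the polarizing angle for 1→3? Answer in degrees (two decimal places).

θ_B ≈ 59.94°

Each Brewster angle gives a ratio: n₂/n₁ = tan 52.08° = 1.2836, n₃/n₂ = tan 53.39° = 1.3460.
So n₃/n₁ = (n₂/n₁)(n₃/n₂) = 1.2836 × 1.3460 = 1.7278.
θ_B(1→3) = arctan(1.7278) = 59.94°.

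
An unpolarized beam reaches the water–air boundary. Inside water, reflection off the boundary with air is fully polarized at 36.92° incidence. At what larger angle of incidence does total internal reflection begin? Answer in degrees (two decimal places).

θ_c ≈ 48.71°

From Brewster, n₂/n₁ = tan θ_B = tan 36.92° = 0.7514.
Then sin θ_c = n₂/n₁ = 0.7514, so θ_c = arcsin 0.7514 = 48.71°.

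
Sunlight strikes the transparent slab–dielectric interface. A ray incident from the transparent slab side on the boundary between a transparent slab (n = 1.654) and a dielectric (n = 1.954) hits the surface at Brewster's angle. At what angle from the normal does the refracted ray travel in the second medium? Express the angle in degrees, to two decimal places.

θ_t ≈ 40.25°

First find Brewster's angle: tan θ_B = 1.954/1.654 = 1.1814, giving θ_B = 49.75°.
Since θ_B + θ_t = 90° at Brewster incidence, θ_t = 90° − 49.75° = 40.25°.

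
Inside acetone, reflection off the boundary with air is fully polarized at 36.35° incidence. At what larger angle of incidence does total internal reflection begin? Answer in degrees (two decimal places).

θ_c ≈ 47.38°

From Brewster, n₂/n₁ = tan θ_B = tan 36.35° = 0.7359.
Then sin θ_c = n₂/n₁ = 0.7359, so θ_c = arcsin 0.7359 = 47.38°.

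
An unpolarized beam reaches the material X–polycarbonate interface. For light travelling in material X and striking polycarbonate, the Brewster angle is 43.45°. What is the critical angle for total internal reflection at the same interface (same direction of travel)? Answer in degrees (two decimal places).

θ_c ≈ 71.32°

From Brewster, n₂/n₁ = tan θ_B = tan 43.45° = 0.9473.
Then sin θ_c = n₂/n₁ = 0.9473, so θ_c = arcsin 0.9473 = 71.32°.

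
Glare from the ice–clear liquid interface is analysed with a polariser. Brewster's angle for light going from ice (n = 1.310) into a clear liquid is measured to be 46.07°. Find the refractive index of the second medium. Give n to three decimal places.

n ≈ 1.360

At Brewster's angle, tan θ_B = n₂/n₁ with n₁ on the incident side (ice) and n₂ on the transmitted side (a clear liquid).
n₂ = n₁ tan θ_B = 1.310 × tan 46.07° = 1.360.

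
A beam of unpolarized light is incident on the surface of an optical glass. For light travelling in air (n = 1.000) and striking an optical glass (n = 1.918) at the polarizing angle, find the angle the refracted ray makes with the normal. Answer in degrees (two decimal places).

θ_t ≈ 27.54°

tan θ_B = n₂/n₁ = 1.918/1.000 = 1.9180, so θ_B = 62.46°.
The refracted ray is perpendicular to the reflected ray, so θ_t = 90° − θ_B = 27.54°.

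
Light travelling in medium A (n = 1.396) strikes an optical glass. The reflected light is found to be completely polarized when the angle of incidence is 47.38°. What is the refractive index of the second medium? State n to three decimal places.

Brewster's law: tan θ_B = n₂/n₁ (light incident in medium A, refracted into an optical glass).
n₂ = n₁ tan θ_B = 1.396 × tan 47.38° = 1.517.

n ≈ 1.517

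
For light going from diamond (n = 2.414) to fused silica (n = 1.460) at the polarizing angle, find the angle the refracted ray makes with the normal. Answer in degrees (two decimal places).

θ_t ≈ 58.83°

θ_B = arctan(n₂/n₁) = arctan(1.460/2.414) = 31.17°.
The refracted ray is perpendicular to the reflected ray, so θ_t = 90° − θ_B = 58.83°.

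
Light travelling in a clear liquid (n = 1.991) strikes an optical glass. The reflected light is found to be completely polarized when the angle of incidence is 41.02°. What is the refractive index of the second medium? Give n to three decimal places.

At Brewster's angle, tan θ_B = n₂/n₁ with n₁ on the incident side (a clear liquid) and n₂ on the transmitted side (an optical glass).
n₂ = n₁ tan θ_B = 1.991 × tan 41.02° = 1.732.

n ≈ 1.732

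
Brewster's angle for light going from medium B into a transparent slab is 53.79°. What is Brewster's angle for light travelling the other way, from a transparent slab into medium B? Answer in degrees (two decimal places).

θ_B' ≈ 36.21°

The two Brewster angles are complementary: θ_B' = 90° − θ_B = 90° − 53.79° = 36.21°.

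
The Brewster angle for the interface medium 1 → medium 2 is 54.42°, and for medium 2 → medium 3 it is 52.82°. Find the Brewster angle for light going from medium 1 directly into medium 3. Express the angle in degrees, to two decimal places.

Each Brewster angle gives a ratio: n₂/n₁ = tan 54.42° = 1.3978, n₃/n₂ = tan 52.82° = 1.3184.
n₃/n₁ = 1.8429. Then tan θ_B(1→3) = n₃/n₁, so θ_B(1→3) = arctan(1.8429) = 61.51°.

θ_B ≈ 61.51°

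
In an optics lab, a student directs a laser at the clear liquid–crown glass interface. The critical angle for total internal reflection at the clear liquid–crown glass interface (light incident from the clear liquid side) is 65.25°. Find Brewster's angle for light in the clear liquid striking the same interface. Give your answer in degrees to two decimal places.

θ_B ≈ 42.24°

n₂/n₁ = sin θ_c = sin 65.25° = 0.9081.
tan θ_B equals the same ratio, so θ_B = arctan(0.9081) = 42.24°.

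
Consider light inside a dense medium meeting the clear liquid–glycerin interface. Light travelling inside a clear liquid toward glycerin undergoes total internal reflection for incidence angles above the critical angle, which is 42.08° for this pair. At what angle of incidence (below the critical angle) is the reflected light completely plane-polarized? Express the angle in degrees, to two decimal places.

n₂/n₁ = sin θ_c = sin 42.08° = 0.6702.
tan θ_B equals the same ratio, so θ_B = arctan(0.6702) = 33.83°.

θ_B ≈ 33.83°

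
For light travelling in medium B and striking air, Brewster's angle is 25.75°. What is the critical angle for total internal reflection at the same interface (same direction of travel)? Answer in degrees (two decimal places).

tan θ_B = n₂/n₁ = tan 25.75° = 0.4823.
Total internal reflection: sin θ_c = n₂/n₁ = 0.4823.
θ_c = arcsin(0.4823) = 28.84°.

θ_c ≈ 28.84°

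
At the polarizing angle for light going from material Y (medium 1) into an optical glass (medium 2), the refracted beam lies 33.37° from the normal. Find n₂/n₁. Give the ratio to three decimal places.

θ_B + θ_t = 90°, so θ_B = 90° − 33.37° = 56.63°.
tan θ_B = n₂/n₁, so n₂/n₁ = tan 56.63° = 1.518.

n₂/n₁ ≈ 1.518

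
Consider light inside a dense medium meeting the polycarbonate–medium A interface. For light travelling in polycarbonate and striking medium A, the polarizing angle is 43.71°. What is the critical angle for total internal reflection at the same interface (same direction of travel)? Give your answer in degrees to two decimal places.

From Brewster, n₂/n₁ = tan θ_B = tan 43.71° = 0.9560.
Then sin θ_c = n₂/n₁ = 0.9560, so θ_c = arcsin 0.9560 = 72.93°.

θ_c ≈ 72.93°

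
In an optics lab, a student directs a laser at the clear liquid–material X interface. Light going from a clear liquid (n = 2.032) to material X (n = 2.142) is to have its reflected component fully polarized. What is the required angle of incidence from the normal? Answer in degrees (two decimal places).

θ_B ≈ 46.51°

Here n₂/n₁ = 2.142/2.032 = 1.0541, and Brewster's law gives tan θ_B = n₂/n₁.
So θ_B = arctan 1.0541 = 46.51°.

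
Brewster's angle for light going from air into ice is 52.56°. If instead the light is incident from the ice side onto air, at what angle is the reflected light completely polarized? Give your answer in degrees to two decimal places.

θ_B' ≈ 37.44°

tan θ_B' = n₁/n₂ = 1/tan θ_B, so θ_B' = 90° − θ_B.
θ_B' = 90° − 52.56° = 37.44°.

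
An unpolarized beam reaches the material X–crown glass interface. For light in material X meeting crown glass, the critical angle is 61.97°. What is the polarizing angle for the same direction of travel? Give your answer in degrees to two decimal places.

sin θ_c = n₂/n₁, so n₂/n₁ = sin 61.97° = 0.8827.
Brewster: tan θ_B = n₂/n₁ = 0.8827.
θ_B = arctan(0.8827) = 41.43°.

θ_B ≈ 41.43°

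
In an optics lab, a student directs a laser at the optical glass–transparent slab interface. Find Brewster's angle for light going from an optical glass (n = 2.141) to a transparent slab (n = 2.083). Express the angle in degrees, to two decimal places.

At Brewster's angle the reflected and refracted rays are perpendicular, which with Snell's law gives tan θ_B = n₂/n₁.
Brewster's condition: tan θ_B = n₂/n₁ = 2.083/2.141 = 0.9729.
θ_B = arctan(0.9729) = 44.21°.

θ_B ≈ 44.21°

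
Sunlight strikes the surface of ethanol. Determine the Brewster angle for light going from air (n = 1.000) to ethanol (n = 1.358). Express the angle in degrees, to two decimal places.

θ_B ≈ 53.63°

Brewster's condition: tan θ_B = n₂/n₁ = 1.358/1.000 = 1.3580.
θ_B = arctan(1.3580) = 53.63°.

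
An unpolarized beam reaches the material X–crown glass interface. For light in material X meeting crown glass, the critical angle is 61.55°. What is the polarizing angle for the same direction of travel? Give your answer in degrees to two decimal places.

n₂/n₁ = sin θ_c = sin 61.55° = 0.8792.
tan θ_B equals the same ratio, so θ_B = arctan(0.8792) = 41.32°.

θ_B ≈ 41.32°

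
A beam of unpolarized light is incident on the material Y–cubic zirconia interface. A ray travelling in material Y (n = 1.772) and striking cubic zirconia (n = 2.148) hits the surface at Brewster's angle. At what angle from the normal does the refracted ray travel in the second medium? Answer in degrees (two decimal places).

θ_B = arctan(n₂/n₁) = arctan(2.148/1.772) = 50.48°.
The refracted ray is perpendicular to the reflected ray, so θ_t = 90° − θ_B = 39.52°.

θ_t ≈ 39.52°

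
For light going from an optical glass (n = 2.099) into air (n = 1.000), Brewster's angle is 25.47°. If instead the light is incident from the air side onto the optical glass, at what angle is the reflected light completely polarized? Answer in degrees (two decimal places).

tan θ_B' = n₁/n₂ = 1/tan θ_B, so θ_B' = 90° − θ_B.
θ_B' = 90° − 25.47° = 64.53°.

θ_B' ≈ 64.53°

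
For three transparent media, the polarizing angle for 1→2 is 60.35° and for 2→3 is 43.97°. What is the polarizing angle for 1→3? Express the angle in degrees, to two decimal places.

θ_B ≈ 59.46°

n₂/n₁ = tan 60.35° = 1.7567 and n₃/n₂ = tan 43.97° = 0.9647.
So n₃/n₁ = (n₂/n₁)(n₃/n₂) = 1.7567 × 0.9647 = 1.6947.
θ_B(1→3) = arctan(1.6947) = 59.46°.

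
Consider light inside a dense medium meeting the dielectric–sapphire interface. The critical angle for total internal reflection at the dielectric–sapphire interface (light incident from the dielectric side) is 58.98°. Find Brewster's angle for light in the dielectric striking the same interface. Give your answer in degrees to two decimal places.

θ_B ≈ 40.60°

At the critical angle sin θ_c = n₂/n₁, giving n₂/n₁ = sin 58.98° = 0.8570.
Then tan θ_B = n₂/n₁ = 0.8570, so θ_B = arctan 0.8570 = 40.60°.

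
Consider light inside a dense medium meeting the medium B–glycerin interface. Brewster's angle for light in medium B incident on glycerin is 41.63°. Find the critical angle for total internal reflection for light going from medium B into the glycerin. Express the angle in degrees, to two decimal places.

θ_c ≈ 62.72°

n₂/n₁ = tan 41.63° = 0.8888; the critical angle satisfies sin θ_c = n₂/n₁.
θ_c = arcsin(0.8888) = 62.72°.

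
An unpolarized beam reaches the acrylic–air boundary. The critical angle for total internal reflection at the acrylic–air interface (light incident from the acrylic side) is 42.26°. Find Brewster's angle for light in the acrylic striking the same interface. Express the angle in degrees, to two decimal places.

θ_B ≈ 33.92°

sin θ_c = n₂/n₁, so n₂/n₁ = sin 42.26° = 0.6725.
Brewster: tan θ_B = n₂/n₁ = 0.6725.
θ_B = arctan(0.6725) = 33.92°.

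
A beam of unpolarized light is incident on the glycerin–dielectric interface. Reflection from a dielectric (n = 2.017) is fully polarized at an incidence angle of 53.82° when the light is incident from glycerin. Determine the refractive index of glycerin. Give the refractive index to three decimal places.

Full polarization of the reflected beam means tan θ_B = n₂/n₁, where n₁ is the incident medium (glycerin).
n₁ = n₂ / tan θ_B = 2.017 / tan 53.82° = 1.475.

n ≈ 1.475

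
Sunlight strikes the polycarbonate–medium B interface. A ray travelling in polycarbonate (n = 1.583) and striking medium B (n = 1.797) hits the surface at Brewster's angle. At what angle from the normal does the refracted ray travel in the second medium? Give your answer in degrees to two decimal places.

tan θ_B = n₂/n₁ = 1.797/1.583 = 1.1352, so θ_B = 48.62°.
Since θ_B + θ_t = 90° at Brewster incidence, θ_t = 90° − 48.62° = 41.38°.

θ_t ≈ 41.38°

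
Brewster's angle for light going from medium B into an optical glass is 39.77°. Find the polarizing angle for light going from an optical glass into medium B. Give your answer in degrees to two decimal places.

θ_B' ≈ 50.23°

The two Brewster angles are complementary: θ_B' = 90° − θ_B = 90° − 39.77° = 50.23°.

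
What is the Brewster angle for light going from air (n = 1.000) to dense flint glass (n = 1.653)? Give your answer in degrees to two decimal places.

tan θ_B = n₂/n₁ = 1.653/1.000 = 1.6530.
So θ_B = arctan 1.6530 = 58.83°.

θ_B ≈ 58.83°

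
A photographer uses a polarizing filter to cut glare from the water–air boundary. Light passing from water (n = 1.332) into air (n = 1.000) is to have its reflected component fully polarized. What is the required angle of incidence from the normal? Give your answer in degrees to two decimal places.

The reflected p-component vanishes when tan θ_B = n₂/n₁.
Brewster's condition: tan θ_B = n₂/n₁ = 1.000/1.332 = 0.7508. Taking the arctangent, θ_B = 36.90°.

θ_B ≈ 36.90°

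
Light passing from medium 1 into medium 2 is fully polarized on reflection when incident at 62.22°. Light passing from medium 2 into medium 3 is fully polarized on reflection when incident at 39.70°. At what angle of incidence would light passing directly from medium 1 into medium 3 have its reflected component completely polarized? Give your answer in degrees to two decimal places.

Each Brewster angle gives a ratio: n₂/n₁ = tan 62.22° = 1.8983, n₃/n₂ = tan 39.70° = 0.8302.
n₃/n₁ = 1.5760. Then tan θ_B(1→3) = n₃/n₁, so θ_B(1→3) = arctan(1.5760) = 57.60°.

θ_B ≈ 57.60°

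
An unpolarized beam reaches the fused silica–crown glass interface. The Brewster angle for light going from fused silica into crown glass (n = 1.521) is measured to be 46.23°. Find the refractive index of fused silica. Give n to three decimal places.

At the Brewster angle, tan θ_B = n₂/n₁ with n₁ on the incident side (fused silica) and n₂ on the transmitted side (crown glass).
n₁ = n₂ / tan θ_B = 1.521 / tan 46.23° = 1.457.

n ≈ 1.457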